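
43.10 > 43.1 False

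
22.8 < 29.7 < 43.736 True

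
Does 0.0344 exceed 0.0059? Yes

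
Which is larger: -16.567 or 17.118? 17.118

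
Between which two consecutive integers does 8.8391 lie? 8 and 9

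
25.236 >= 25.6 False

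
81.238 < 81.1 False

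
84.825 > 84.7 True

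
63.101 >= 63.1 True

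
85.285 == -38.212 False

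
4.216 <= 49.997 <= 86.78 True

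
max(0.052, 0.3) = 0.3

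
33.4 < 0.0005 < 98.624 False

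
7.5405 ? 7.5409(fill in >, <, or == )<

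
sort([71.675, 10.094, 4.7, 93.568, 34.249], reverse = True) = [93.568, 71.675, 34.249, 10.094, 4.7]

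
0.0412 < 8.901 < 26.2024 True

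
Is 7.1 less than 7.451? Yes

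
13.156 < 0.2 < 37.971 False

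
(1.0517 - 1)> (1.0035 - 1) True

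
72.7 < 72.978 True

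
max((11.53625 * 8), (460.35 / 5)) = 92.29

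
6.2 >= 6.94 False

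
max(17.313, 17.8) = 17.8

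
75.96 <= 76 True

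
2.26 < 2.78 True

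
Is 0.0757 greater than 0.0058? Yes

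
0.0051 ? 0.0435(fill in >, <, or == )<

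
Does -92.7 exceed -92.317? No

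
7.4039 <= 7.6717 True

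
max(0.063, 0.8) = 0.8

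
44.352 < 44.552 True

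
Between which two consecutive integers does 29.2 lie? 29 and 30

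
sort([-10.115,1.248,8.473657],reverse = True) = [8.473657,1.248,-10.115]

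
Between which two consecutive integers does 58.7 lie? 58 and 59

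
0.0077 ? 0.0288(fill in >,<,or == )<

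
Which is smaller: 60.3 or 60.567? 60.3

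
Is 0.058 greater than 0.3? No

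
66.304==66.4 False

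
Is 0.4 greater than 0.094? Yes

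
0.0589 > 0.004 True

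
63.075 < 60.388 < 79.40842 False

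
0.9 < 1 True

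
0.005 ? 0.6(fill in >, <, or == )<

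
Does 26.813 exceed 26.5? Yes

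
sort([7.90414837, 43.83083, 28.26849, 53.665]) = [7.90414837, 28.26849, 43.83083, 53.665]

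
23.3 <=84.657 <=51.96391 False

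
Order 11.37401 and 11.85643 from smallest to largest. 11.37401, 11.85643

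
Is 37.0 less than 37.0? No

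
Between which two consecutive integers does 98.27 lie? 98 and 99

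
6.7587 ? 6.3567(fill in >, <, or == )>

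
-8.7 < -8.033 True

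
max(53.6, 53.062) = 53.6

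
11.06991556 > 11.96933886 False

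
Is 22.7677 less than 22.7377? No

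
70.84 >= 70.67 True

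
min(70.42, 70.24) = 70.24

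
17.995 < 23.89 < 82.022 True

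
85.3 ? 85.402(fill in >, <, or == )<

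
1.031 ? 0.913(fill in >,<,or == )>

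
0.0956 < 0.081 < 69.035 False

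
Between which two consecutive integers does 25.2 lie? 25 and 26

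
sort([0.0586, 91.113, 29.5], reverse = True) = [91.113, 29.5, 0.0586]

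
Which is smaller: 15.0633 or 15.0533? 15.0533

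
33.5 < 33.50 False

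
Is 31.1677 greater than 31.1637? Yes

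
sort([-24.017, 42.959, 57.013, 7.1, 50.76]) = [-24.017, 7.1, 42.959, 50.76, 57.013]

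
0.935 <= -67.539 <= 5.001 False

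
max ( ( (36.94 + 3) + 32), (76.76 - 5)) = 71.94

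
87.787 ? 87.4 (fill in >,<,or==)>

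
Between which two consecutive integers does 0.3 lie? 0 and 1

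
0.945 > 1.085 False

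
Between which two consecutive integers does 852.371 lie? 852 and 853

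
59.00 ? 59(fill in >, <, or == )==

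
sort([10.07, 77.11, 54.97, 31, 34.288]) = [10.07, 31, 34.288, 54.97, 77.11]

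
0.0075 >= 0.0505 False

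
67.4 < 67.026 False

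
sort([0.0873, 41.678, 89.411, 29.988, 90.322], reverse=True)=[90.322, 89.411, 41.678, 29.988, 0.0873]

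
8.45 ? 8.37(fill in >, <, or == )>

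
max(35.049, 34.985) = 35.049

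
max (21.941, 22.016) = 22.016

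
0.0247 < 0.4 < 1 True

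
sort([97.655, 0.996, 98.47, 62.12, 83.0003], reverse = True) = [98.47, 97.655, 83.0003, 62.12, 0.996]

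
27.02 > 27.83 False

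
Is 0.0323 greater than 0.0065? Yes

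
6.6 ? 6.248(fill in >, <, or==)>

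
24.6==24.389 False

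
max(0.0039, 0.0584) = 0.0584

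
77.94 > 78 False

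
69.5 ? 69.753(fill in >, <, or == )<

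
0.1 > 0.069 True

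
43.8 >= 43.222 True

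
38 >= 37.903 True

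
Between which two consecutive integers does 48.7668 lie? 48 and 49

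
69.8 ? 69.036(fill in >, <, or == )>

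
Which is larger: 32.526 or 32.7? 32.7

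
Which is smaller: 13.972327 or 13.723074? 13.723074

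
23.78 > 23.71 True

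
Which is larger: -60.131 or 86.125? 86.125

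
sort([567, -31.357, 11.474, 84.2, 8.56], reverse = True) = [567, 84.2, 11.474, 8.56, -31.357]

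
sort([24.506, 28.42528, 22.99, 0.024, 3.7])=[0.024, 3.7, 22.99, 24.506, 28.42528]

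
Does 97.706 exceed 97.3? Yes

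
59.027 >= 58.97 True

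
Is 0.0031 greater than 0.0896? No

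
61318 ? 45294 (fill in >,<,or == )>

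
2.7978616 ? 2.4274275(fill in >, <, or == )>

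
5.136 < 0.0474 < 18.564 False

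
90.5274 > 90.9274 False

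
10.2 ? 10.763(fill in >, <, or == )<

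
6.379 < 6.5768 True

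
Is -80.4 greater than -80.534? Yes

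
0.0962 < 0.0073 False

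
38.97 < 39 True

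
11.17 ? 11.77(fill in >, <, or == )<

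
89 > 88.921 True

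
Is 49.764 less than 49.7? No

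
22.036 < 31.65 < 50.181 True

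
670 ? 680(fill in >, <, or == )<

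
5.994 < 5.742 False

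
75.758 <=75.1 False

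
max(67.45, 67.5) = 67.5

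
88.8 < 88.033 False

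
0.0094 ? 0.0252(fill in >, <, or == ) <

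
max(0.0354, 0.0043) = 0.0354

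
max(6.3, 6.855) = 6.855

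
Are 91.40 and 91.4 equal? Yes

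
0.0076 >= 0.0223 False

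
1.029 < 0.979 False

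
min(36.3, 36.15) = 36.15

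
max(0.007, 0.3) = 0.3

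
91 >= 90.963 True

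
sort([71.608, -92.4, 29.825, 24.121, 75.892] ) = [-92.4, 24.121, 29.825, 71.608, 75.892]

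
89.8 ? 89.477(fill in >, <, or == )>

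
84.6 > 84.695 False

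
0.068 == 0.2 False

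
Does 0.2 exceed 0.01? Yes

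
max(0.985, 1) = 1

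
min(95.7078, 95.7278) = 95.7078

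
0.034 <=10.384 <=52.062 True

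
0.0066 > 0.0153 False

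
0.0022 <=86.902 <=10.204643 False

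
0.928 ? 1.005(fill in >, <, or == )<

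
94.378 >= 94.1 True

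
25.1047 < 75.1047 True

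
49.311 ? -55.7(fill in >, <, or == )>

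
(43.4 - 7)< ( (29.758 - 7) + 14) True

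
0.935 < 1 True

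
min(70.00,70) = 70.00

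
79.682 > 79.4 True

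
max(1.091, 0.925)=1.091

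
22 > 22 False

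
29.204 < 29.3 True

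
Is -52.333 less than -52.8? No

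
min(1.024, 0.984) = 0.984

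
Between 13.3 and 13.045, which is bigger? 13.3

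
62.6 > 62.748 False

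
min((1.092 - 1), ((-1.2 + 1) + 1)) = 0.092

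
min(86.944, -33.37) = -33.37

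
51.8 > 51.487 True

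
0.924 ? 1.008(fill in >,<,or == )<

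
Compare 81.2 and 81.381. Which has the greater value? 81.381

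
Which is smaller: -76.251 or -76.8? -76.8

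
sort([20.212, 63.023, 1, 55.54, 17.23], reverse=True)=[63.023, 55.54, 20.212, 17.23, 1]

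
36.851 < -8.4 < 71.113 False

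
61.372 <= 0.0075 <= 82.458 False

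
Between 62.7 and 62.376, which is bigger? 62.7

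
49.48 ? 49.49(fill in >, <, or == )<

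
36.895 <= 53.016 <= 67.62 True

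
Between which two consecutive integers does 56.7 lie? 56 and 57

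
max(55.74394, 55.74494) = 55.74494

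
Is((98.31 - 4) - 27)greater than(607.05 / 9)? No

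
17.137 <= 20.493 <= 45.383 True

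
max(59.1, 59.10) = 59.10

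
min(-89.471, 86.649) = -89.471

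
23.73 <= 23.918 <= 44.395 True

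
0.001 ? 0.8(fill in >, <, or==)<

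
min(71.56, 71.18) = 71.18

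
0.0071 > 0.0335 False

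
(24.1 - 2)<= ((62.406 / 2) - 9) True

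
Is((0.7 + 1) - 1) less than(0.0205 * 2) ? No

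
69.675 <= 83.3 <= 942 True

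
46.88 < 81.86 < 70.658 False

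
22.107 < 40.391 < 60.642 True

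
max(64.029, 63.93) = 64.029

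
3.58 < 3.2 False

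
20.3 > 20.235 True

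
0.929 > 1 False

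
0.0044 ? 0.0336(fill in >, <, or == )<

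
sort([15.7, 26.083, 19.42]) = [15.7, 19.42, 26.083]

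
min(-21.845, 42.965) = -21.845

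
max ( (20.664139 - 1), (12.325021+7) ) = 19.664139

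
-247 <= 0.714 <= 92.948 True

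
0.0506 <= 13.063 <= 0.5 False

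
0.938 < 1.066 True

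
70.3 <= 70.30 True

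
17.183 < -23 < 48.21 False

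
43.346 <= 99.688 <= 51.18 False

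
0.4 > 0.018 True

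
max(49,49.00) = 49.00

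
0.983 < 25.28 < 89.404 True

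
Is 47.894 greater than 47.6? Yes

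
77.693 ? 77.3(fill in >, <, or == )>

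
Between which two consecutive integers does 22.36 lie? 22 and 23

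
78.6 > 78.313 True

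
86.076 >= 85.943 True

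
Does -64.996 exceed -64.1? No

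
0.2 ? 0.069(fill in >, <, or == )>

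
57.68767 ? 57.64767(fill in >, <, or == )>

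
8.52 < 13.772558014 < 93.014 True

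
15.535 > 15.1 True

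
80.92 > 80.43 True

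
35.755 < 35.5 False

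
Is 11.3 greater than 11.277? Yes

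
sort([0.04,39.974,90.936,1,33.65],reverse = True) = [90.936,39.974,33.65,1,0.04]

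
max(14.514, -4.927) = 14.514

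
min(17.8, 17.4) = 17.4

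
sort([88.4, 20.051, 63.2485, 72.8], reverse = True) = [88.4, 72.8, 63.2485, 20.051]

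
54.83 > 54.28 True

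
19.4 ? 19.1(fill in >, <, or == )>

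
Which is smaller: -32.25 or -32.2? -32.25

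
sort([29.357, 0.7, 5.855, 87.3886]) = [0.7, 5.855, 29.357, 87.3886]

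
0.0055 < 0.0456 True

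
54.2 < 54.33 True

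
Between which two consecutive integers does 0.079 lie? 0 and 1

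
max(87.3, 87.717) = 87.717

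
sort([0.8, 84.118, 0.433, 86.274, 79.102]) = [0.433, 0.8, 79.102, 84.118, 86.274]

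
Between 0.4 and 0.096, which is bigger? 0.4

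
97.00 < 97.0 False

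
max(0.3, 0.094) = 0.3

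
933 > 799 True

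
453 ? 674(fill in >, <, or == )<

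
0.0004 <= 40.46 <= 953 True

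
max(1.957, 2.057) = 2.057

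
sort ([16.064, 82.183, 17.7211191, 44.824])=[16.064, 17.7211191, 44.824, 82.183]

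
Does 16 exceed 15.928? Yes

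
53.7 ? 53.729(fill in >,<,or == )<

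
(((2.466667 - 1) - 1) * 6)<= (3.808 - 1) True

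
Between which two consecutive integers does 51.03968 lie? 51 and 52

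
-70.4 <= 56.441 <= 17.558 False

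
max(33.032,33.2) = 33.2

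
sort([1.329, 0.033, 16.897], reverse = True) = [16.897, 1.329, 0.033]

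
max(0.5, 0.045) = 0.5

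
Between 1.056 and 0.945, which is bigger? 1.056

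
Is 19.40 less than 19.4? No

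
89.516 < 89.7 True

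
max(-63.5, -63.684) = -63.5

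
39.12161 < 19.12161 False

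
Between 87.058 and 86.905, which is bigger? 87.058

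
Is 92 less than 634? Yes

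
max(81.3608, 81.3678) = 81.3678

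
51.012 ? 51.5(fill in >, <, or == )<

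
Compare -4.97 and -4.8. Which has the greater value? -4.8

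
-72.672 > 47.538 False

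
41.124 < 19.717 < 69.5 False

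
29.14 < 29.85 True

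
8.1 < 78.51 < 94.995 True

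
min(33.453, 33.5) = 33.453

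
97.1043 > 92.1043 True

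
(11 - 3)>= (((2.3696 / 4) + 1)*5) True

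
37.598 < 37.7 True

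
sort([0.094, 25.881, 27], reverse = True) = [27, 25.881, 0.094]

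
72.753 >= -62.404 True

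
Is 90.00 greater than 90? No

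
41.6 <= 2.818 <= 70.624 False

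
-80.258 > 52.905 False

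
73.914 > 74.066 False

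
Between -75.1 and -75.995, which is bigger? -75.1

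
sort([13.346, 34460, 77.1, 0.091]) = [0.091, 13.346, 77.1, 34460]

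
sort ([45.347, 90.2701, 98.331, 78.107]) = [45.347, 78.107, 90.2701, 98.331]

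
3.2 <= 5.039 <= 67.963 True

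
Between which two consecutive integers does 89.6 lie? 89 and 90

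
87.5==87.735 False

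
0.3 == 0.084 False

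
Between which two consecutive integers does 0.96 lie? 0 and 1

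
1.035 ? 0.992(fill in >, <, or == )>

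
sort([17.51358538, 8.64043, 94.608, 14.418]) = [8.64043, 14.418, 17.51358538, 94.608]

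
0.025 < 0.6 True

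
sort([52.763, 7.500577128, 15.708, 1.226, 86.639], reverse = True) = [86.639, 52.763, 15.708, 7.500577128, 1.226]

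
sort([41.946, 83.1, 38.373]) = [38.373, 41.946, 83.1]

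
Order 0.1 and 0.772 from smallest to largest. 0.1, 0.772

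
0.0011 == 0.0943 False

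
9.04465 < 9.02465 False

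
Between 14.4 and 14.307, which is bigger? 14.4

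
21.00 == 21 True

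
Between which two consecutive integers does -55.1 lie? -56 and -55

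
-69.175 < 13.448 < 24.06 True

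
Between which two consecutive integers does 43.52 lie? 43 and 44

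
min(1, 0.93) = 0.93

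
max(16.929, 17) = 17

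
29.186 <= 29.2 True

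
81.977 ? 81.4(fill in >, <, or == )>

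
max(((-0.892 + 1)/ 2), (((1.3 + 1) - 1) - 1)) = 0.3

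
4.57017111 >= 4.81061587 False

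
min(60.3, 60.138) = 60.138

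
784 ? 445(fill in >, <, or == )>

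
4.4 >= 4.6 False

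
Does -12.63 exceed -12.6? No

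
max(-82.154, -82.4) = -82.154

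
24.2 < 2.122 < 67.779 False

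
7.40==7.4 True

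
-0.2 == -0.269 False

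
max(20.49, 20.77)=20.77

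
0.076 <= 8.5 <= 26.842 True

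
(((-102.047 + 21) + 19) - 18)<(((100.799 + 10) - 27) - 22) True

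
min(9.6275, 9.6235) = 9.6235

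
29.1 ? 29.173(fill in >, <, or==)<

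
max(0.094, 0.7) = 0.7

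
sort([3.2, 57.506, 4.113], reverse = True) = [57.506, 4.113, 3.2]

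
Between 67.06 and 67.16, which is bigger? 67.16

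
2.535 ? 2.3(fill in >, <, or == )>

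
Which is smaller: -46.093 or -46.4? -46.4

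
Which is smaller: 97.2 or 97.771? 97.2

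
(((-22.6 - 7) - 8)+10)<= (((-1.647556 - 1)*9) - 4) False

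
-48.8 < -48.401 True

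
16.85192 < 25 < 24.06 False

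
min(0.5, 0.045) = 0.045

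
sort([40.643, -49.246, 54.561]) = [-49.246, 40.643, 54.561]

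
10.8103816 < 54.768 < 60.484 True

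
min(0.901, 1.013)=0.901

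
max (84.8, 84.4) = 84.8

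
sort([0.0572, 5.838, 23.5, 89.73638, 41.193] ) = [0.0572, 5.838, 23.5, 41.193, 89.73638]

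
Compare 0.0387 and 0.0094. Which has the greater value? 0.0387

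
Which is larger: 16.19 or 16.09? 16.19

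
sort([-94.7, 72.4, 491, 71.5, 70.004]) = [-94.7, 70.004, 71.5, 72.4, 491]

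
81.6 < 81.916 True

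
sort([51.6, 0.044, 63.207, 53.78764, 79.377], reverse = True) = [79.377, 63.207, 53.78764, 51.6, 0.044]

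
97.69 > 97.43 True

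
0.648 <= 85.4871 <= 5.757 False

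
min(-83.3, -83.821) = -83.821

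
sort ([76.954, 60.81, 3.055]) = [3.055, 60.81, 76.954]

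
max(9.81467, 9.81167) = 9.81467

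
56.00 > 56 False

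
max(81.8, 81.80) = 81.80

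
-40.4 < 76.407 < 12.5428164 False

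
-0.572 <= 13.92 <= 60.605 True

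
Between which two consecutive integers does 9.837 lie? 9 and 10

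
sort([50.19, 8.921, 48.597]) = [8.921, 48.597, 50.19]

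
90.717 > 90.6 True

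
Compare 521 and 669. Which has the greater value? 669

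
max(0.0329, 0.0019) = 0.0329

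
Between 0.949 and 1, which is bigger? 1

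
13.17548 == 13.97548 False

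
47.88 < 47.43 False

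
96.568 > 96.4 True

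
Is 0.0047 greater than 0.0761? No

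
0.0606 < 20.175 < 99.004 True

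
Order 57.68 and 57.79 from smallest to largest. 57.68,57.79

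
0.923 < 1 True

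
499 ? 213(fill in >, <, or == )>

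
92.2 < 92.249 True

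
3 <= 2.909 False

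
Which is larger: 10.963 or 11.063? 11.063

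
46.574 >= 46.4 True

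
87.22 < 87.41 True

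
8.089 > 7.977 True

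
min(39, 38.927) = 38.927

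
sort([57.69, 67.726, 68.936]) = [57.69, 67.726, 68.936]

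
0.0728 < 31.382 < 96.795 True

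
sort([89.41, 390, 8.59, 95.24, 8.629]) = [8.59, 8.629, 89.41, 95.24, 390]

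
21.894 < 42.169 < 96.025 True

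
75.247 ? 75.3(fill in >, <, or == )<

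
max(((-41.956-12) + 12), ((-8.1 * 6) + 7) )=-41.6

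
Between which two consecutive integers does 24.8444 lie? 24 and 25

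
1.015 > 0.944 True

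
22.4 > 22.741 False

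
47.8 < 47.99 True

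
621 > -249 True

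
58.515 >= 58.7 False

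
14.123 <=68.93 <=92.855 True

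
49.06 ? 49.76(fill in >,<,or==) <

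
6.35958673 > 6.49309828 False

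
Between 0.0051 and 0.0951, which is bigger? 0.0951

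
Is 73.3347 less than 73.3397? Yes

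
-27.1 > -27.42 True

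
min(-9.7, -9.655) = -9.7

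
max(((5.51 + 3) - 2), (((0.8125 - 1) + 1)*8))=6.51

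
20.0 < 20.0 False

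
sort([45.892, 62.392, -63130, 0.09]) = [-63130, 0.09, 45.892, 62.392]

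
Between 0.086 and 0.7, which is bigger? 0.7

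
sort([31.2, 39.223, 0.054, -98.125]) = [-98.125, 0.054, 31.2, 39.223]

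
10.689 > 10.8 False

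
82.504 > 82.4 True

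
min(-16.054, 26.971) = -16.054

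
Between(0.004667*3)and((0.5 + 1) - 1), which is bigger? ((0.5 + 1) - 1)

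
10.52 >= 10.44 True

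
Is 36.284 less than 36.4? Yes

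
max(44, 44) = 44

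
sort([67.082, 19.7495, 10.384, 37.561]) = [10.384, 19.7495, 37.561, 67.082]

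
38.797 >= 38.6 True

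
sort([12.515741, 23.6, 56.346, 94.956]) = [12.515741, 23.6, 56.346, 94.956]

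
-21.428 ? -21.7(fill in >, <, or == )>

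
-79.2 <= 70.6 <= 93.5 True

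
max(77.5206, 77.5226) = 77.5226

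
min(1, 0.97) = 0.97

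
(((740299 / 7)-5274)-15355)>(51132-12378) True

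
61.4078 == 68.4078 False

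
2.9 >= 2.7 True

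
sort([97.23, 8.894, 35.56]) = [8.894, 35.56, 97.23]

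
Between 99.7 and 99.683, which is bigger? 99.7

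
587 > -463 True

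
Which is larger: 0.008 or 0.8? 0.8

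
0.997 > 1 False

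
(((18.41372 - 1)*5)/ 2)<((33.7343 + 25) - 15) True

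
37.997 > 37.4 True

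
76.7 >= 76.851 False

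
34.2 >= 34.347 False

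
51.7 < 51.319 False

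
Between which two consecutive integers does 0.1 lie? 0 and 1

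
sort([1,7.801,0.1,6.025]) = [0.1,1,6.025,7.801]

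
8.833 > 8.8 True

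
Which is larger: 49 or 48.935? 49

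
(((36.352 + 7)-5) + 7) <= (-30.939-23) False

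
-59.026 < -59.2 False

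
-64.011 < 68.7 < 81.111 True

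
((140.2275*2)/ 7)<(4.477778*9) True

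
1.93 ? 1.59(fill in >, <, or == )>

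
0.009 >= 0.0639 False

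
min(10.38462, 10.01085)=10.01085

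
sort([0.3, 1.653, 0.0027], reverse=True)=[1.653, 0.3, 0.0027]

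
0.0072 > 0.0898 False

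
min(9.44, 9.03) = 9.03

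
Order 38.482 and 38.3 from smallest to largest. 38.3, 38.482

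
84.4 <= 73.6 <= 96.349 False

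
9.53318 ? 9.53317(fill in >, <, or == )>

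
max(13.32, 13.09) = 13.32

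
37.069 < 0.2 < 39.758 False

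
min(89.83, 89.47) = 89.47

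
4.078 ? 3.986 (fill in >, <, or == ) >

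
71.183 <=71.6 True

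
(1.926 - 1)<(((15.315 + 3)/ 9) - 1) True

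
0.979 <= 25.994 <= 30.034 True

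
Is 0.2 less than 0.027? No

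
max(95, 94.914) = 95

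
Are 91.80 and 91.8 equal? Yes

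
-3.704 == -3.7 False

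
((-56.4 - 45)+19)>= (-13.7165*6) False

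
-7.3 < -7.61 False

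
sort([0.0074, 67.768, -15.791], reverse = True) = [67.768, 0.0074, -15.791]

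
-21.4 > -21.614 True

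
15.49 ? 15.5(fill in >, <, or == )<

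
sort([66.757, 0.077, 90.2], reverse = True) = [90.2, 66.757, 0.077]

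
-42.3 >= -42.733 True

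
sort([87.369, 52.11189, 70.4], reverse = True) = [87.369, 70.4, 52.11189]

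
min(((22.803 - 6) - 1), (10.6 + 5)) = 15.6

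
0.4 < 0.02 False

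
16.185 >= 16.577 False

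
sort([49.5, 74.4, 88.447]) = [49.5, 74.4, 88.447]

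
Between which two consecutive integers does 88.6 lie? 88 and 89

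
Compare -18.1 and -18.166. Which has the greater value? -18.1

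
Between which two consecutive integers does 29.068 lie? 29 and 30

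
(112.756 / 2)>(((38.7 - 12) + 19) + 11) False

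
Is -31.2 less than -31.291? No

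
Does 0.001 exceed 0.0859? No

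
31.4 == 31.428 False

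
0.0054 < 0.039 True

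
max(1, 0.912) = 1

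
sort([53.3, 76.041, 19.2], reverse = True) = [76.041, 53.3, 19.2]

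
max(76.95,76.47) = 76.95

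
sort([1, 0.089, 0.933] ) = [0.089, 0.933, 1]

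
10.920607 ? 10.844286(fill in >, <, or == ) >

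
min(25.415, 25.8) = 25.415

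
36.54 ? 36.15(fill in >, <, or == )>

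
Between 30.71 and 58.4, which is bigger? 58.4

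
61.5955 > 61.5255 True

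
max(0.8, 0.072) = 0.8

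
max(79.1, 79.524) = 79.524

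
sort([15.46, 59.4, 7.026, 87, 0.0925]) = [0.0925, 7.026, 15.46, 59.4, 87]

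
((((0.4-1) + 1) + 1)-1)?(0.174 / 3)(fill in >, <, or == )>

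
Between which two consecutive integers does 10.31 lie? 10 and 11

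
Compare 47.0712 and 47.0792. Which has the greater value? 47.0792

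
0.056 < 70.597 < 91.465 True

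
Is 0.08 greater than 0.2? No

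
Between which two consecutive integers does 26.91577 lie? 26 and 27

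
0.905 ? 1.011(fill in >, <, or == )<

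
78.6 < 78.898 True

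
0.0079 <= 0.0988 True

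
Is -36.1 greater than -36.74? Yes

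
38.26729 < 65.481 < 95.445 True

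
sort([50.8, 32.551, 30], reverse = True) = [50.8, 32.551, 30]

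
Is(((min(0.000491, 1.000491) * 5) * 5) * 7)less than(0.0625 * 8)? Yes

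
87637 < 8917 False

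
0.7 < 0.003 False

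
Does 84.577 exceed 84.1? Yes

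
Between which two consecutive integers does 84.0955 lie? 84 and 85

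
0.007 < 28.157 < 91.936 True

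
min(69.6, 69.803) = 69.6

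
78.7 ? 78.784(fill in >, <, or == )<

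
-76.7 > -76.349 False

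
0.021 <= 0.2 True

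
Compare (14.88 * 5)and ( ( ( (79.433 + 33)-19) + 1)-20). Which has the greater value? ( ( ( (79.433 + 33)-19) + 1)-20)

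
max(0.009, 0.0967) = 0.0967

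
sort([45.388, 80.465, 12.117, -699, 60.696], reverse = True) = [80.465, 60.696, 45.388, 12.117, -699]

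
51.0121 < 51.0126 True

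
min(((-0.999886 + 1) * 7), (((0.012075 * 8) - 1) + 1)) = 0.000798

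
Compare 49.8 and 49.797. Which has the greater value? 49.8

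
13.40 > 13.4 False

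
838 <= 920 True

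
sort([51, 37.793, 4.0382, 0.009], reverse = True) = [51, 37.793, 4.0382, 0.009]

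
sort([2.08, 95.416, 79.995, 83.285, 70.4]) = [2.08, 70.4, 79.995, 83.285, 95.416]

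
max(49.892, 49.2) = 49.892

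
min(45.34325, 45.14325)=45.14325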